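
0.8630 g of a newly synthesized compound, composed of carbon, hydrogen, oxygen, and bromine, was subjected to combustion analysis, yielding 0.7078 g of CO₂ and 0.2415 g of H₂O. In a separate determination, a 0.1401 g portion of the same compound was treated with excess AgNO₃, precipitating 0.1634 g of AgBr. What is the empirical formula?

C6H10Br2O5

mol C = 0.7078 g CO₂ ÷ 44.009 g/mol = 0.016083 mol
mol H = 2 × 0.2415 g H₂O ÷ 18.015 g/mol = 0.026811 mol
From the AgBr data: mol Br per gram of compound = (0.1634 ÷ 187.772) ÷ 0.1401 = 0.0062113 mol/g, so in the 0.8630 g combustion sample mol Br = 0.0053604 mol
mass O = 0.8630 − (0.19317 + 0.027025 + 0.42831) = 0.21449 g → mol O = 0.21449 ÷ 15.999 = 0.013406 mol
Divide by the smallest (0.0053604 mol): C 3.000, H 5.002, Br 1.000, O 2.501
Multiplying each by 2 gives whole numbers: C 6.00, H 10.00, Br 2.00, O 5.00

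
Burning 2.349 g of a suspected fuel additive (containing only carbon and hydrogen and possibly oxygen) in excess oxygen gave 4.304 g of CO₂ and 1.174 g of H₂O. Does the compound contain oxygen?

yes

mol C = 4.304 g CO₂ ÷ 44.009 g/mol = 0.097798 mol
mol H = 2 × 1.174 g H₂O ÷ 18.015 g/mol = 0.13034 mol
C and H account for only 1.3060 g of the 2.349 g sample; the remaining 1.0430 g must be oxygen.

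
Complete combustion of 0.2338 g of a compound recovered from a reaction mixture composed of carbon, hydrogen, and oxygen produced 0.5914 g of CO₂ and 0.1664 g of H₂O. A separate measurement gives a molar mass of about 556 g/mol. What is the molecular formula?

C32H44O8

mol C = 0.5914 g CO₂ ÷ 44.009 g/mol = 0.013438 mol
mol H = 2 × 0.1664 g H₂O ÷ 18.015 g/mol = 0.018473 mol
mass O = 0.2338 − (0.16141 + 0.018621) = 0.053773 g → mol O = 0.053773 ÷ 15.999 = 0.0033610 mol
Divide by the smallest (0.0033610 mol): C 3.998, H 5.496, O 1.000
Multiplying each by 2 gives whole numbers: C 8.00, H 10.99, O 2.00
Empirical formula: C8H11O2
Empirical-formula mass = 139.17 g/mol; 556 ÷ 139.17 ≈ 4, so the molecular formula is C32H44O8.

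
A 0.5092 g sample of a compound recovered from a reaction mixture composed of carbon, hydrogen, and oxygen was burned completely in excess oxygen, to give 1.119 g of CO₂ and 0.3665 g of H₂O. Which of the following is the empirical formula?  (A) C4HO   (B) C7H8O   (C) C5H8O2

mol C = 1.119 g CO₂ ÷ 44.009 g/mol = 0.025427 mol
mol H = 2 × 0.3665 g H₂O ÷ 18.015 g/mol = 0.040688 mol
mass O = 0.5092 − (0.30540 + 0.041014) = 0.16279 g → mol O = 0.16279 ÷ 15.999 = 0.010175 mol
Divide by the smallest (0.010175 mol): C 2.499, H 3.999, O 1.000
Multiplying each by 2 gives whole numbers: C 5.00, H 8.00, O 2.00

(C) C5H8O2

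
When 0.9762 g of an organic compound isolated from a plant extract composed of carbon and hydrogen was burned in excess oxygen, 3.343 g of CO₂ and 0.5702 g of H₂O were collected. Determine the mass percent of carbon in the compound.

mol C = 3.343 g CO₂ ÷ 44.009 g/mol = 0.075962 mol
mol H = 2 × 0.5702 g H₂O ÷ 18.015 g/mol = 0.063303 mol
mass % C = 0.91238 g ÷ 0.9762 g × 100%

93.46%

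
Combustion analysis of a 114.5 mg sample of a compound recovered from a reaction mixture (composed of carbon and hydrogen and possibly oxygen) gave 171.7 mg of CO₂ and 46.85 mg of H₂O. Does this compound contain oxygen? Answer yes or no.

mol C = 0.1717 g CO₂ ÷ 44.009 g/mol = 0.0039015 mol
mol H = 2 × 0.04685 g H₂O ÷ 18.015 g/mol = 0.0052012 mol
C and H account for only 0.052103 g of the 0.1145 g sample; the remaining 0.062397 g must be oxygen.

yes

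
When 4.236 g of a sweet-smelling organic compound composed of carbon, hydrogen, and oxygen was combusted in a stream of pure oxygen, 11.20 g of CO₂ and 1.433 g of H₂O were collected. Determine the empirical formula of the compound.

mol C = 11.20 g CO₂ ÷ 44.009 g/mol = 0.25449 mol
mol H = 2 × 1.433 g H₂O ÷ 18.015 g/mol = 0.15909 mol
mass O = 4.236 − (3.0567 + 0.16036) = 1.0189 g → mol O = 1.0189 ÷ 15.999 = 0.063686 mol
Divide by the smallest (0.063686 mol): C 3.996, H 2.498, O 1.000
Multiplying each by 2 gives whole numbers: C 7.99, H 5.00, O 2.00

C8H5O2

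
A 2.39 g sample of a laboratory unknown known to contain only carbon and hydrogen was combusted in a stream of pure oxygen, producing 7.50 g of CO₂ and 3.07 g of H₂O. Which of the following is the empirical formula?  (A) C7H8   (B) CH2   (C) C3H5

mol C = 7.50 g CO₂ ÷ 44.009 g/mol = 0.1704 mol
mol H = 2 × 3.07 g H₂O ÷ 18.015 g/mol = 0.3408 mol
Divide by the smallest (0.1704 mol): C 1.000, H 2.000

(B) CH2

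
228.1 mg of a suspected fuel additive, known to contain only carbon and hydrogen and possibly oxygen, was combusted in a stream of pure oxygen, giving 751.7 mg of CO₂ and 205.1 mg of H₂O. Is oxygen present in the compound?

no

mol C = 0.7517 g CO₂ ÷ 44.009 g/mol = 0.017081 mol
mol H = 2 × 0.2051 g H₂O ÷ 18.015 g/mol = 0.022770 mol
C and H together account for 0.22811 g — essentially the entire 0.2281 g sample — so the compound contains no oxygen.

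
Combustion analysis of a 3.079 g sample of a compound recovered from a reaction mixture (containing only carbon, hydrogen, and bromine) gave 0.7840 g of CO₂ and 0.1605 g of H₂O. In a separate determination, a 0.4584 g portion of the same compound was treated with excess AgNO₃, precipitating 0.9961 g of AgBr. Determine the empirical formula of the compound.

mol C = 0.7840 g CO₂ ÷ 44.009 g/mol = 0.017815 mol
mol H = 2 × 0.1605 g H₂O ÷ 18.015 g/mol = 0.017818 mol
From the AgBr data: mol Br per gram of compound = (0.9961 ÷ 187.772) ÷ 0.4584 = 0.011573 mol/g, so in the 3.079 g combustion sample mol Br = 0.035632 mol
Divide by the smallest (0.017815 mol): C 1.000, H 1.000, Br 2.000

CHBr2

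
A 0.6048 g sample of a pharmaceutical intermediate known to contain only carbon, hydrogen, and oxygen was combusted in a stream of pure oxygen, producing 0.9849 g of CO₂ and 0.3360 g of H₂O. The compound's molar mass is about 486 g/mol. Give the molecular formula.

mol C = 0.9849 g CO₂ ÷ 44.009 g/mol = 0.022380 mol
mol H = 2 × 0.3360 g H₂O ÷ 18.015 g/mol = 0.037302 mol
mass O = 0.6048 − (0.26880 + 0.037601) = 0.29840 g → mol O = 0.29840 ÷ 15.999 = 0.018651 mol
Divide by the smallest (0.018651 mol): C 1.200, H 2.000, O 1.000
Multiplying each by 5 gives whole numbers: C 6.00, H 10.00, O 5.00
Empirical formula: C6H10O5
Empirical-formula mass = 162.14 g/mol; 486 ÷ 162.14 ≈ 3, so the molecular formula is C18H30O15.

C18H30O15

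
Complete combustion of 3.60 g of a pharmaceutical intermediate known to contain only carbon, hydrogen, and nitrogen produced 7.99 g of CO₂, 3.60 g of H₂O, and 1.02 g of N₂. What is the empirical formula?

mol C = 7.99 g CO₂ ÷ 44.009 g/mol = 0.1816 mol
mol H = 2 × 3.60 g H₂O ÷ 18.015 g/mol = 0.3997 mol
mol N = 2 × 1.02 g N₂ ÷ 28.014 g/mol = 0.07282 mol
Divide by the smallest (0.07282 mol): C 2.493, H 5.488, N 1.000
Multiplying each by 2 gives whole numbers: C 4.99, H 10.98, N 2.00

C5H11N2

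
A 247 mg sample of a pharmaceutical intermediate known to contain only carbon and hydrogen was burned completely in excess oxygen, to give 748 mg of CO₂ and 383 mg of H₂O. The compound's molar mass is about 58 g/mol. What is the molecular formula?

mol C = 0.748 g CO₂ ÷ 44.009 g/mol = 0.01700 mol
mol H = 2 × 0.383 g H₂O ÷ 18.015 g/mol = 0.04252 mol
Divide by the smallest (0.01700 mol): C 1.000, H 2.502
Multiplying each by 2 gives whole numbers: C 2.00, H 5.00
Empirical formula: C2H5
Empirical-formula mass = 29.06 g/mol; 58 ÷ 29.06 ≈ 2, so the molecular formula is C4H10.

C4H10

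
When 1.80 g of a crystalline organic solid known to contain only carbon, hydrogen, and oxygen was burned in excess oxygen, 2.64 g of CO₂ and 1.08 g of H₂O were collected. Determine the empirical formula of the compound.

CH2O

mol C = 2.64 g CO₂ ÷ 44.009 g/mol = 0.05999 mol
mol H = 2 × 1.08 g H₂O ÷ 18.015 g/mol = 0.1199 mol
mass O = 1.80 − (0.7205 + 0.1209) = 0.9586 g → mol O = 0.9586 ÷ 15.999 = 0.05992 mol
Divide by the smallest (0.05992 mol): C 1.001, H 2.001, O 1.000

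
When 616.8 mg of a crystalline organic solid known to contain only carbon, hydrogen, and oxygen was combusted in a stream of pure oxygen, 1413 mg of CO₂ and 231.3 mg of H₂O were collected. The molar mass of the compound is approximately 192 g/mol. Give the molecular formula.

C10H8O4

mol C = 1.413 g CO₂ ÷ 44.009 g/mol = 0.032107 mol
mol H = 2 × 0.2313 g H₂O ÷ 18.015 g/mol = 0.025679 mol
mass O = 0.6168 − (0.38564 + 0.025884) = 0.20528 g → mol O = 0.20528 ÷ 15.999 = 0.012831 mol
Divide by the smallest (0.012831 mol): C 2.502, H 2.001, O 1.000
Multiplying each by 2 gives whole numbers: C 5.00, H 4.00, O 2.00
Empirical formula: C5H4O2
Empirical-formula mass = 96.08 g/mol; 192 ÷ 96.08 ≈ 2, so the molecular formula is C10H8O4.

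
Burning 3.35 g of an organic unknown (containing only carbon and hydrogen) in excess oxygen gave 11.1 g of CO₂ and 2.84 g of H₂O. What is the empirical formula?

mol C = 11.1 g CO₂ ÷ 44.009 g/mol = 0.2522 mol
mol H = 2 × 2.84 g H₂O ÷ 18.015 g/mol = 0.3153 mol
Divide by the smallest (0.2522 mol): C 1.000, H 1.250
Multiplying each by 4 gives whole numbers: C 4.00, H 5.00

C4H5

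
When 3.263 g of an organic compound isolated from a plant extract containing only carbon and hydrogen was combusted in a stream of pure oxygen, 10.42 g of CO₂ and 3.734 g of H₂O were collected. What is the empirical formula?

mol C = 10.42 g CO₂ ÷ 44.009 g/mol = 0.23677 mol
mol H = 2 × 3.734 g H₂O ÷ 18.015 g/mol = 0.41454 mol
Divide by the smallest (0.23677 mol): C 1.000, H 1.751
Multiplying each by 4 gives whole numbers: C 4.00, H 7.00

C4H7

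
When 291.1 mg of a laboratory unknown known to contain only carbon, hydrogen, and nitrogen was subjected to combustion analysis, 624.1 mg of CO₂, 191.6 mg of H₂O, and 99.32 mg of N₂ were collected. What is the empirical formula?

mol C = 0.6241 g CO₂ ÷ 44.009 g/mol = 0.014181 mol
mol H = 2 × 0.1916 g H₂O ÷ 18.015 g/mol = 0.021271 mol
mol N = 2 × 0.09932 g N₂ ÷ 28.014 g/mol = 0.0070907 mol
Divide by the smallest (0.0070907 mol): C 2.000, H 3.000, N 1.000

C2H3N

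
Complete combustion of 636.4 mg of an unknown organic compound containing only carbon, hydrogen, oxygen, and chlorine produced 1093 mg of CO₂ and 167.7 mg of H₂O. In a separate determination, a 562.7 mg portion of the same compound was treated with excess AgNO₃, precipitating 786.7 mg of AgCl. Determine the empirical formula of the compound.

mol C = 1.093 g CO₂ ÷ 44.009 g/mol = 0.024836 mol
mol H = 2 × 0.1677 g H₂O ÷ 18.015 g/mol = 0.018618 mol
From the AgCl data: mol Cl per gram of compound = (0.7867 ÷ 143.318) ÷ 0.5627 = 0.0097551 mol/g, so in the 0.6364 g combustion sample mol Cl = 0.0062081 mol
mass O = 0.6364 − (0.29830 + 0.018767 + 0.22008) = 0.099251 g → mol O = 0.099251 ÷ 15.999 = 0.0062036 mol
Divide by the smallest (0.0062036 mol): C 4.003, H 3.001, Cl 1.001, O 1.000

C4H3ClO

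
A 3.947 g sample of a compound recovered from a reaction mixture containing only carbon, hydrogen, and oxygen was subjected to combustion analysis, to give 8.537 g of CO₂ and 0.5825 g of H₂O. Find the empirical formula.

mol C = 8.537 g CO₂ ÷ 44.009 g/mol = 0.19398 mol
mol H = 2 × 0.5825 g H₂O ÷ 18.015 g/mol = 0.064668 mol
mass O = 3.947 − (2.3299 + 0.065186) = 1.5519 g → mol O = 1.5519 ÷ 15.999 = 0.096999 mol
Divide by the smallest (0.064668 mol): C 3.000, H 1.000, O 1.500
Multiplying each by 2 gives whole numbers: C 6.00, H 2.00, O 3.00

C6H2O3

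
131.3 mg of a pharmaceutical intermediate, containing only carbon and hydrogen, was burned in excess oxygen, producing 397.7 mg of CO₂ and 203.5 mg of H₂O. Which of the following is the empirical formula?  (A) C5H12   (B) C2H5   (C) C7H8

(B) C2H5

mol C = 0.3977 g CO₂ ÷ 44.009 g/mol = 0.0090368 mol
mol H = 2 × 0.2035 g H₂O ÷ 18.015 g/mol = 0.022592 mol
Divide by the smallest (0.0090368 mol): C 1.000, H 2.500
Multiplying each by 2 gives whole numbers: C 2.00, H 5.00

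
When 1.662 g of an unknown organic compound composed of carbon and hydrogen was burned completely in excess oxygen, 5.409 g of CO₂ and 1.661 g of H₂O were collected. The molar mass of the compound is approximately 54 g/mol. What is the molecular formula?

mol C = 5.409 g CO₂ ÷ 44.009 g/mol = 0.12291 mol
mol H = 2 × 1.661 g H₂O ÷ 18.015 g/mol = 0.18440 mol
Divide by the smallest (0.12291 mol): C 1.000, H 1.500
Multiplying each by 2 gives whole numbers: C 2.00, H 3.00
Empirical formula: C2H3
Empirical-formula mass = 27.05 g/mol; 54 ÷ 27.05 ≈ 2, so the molecular formula is C4H6.

C4H6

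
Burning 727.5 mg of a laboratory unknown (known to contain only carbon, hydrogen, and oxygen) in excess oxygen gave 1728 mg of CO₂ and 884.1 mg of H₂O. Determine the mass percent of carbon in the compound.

64.83%

mol C = 1.728 g CO₂ ÷ 44.009 g/mol = 0.039265 mol
mol H = 2 × 0.8841 g H₂O ÷ 18.015 g/mol = 0.098152 mol
mass O = 0.7275 − (0.47161 + 0.098937) = 0.15695 g → mol O = 0.15695 ÷ 15.999 = 0.0098103 mol
mass % C = 0.47161 g ÷ 0.7275 g × 100%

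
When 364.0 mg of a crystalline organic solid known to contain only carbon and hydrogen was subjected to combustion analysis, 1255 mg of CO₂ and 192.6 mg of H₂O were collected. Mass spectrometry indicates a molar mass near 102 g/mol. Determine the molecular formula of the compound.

C8H6

mol C = 1.255 g CO₂ ÷ 44.009 g/mol = 0.028517 mol
mol H = 2 × 0.1926 g H₂O ÷ 18.015 g/mol = 0.021382 mol
Divide by the smallest (0.021382 mol): C 1.334, H 1.000
Multiplying each by 3 gives whole numbers: C 4.00, H 3.00
Empirical formula: C4H3
Empirical-formula mass = 51.07 g/mol; 102 ÷ 51.07 ≈ 2, so the molecular formula is C8H6.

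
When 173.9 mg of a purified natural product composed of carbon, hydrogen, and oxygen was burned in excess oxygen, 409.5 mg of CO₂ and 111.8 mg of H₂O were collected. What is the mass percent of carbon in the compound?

64.27%

mol C = 0.4095 g CO₂ ÷ 44.009 g/mol = 0.0093049 mol
mol H = 2 × 0.1118 g H₂O ÷ 18.015 g/mol = 0.012412 mol
mass O = 0.1739 − (0.11176 + 0.012511) = 0.049627 g → mol O = 0.049627 ÷ 15.999 = 0.0031019 mol
mass % C = 0.11176 g ÷ 0.1739 g × 100%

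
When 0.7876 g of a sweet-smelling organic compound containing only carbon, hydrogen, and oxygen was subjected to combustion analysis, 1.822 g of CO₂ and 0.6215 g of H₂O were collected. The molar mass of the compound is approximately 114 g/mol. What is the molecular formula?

mol C = 1.822 g CO₂ ÷ 44.009 g/mol = 0.041401 mol
mol H = 2 × 0.6215 g H₂O ÷ 18.015 g/mol = 0.068998 mol
mass O = 0.7876 − (0.49726 + 0.069550) = 0.22079 g → mol O = 0.22079 ÷ 15.999 = 0.013800 mol
Divide by the smallest (0.013800 mol): C 3.000, H 5.000, O 1.000
Empirical formula: C3H5O
Empirical-formula mass = 57.07 g/mol; 114 ÷ 57.07 ≈ 2, so the molecular formula is C6H10O2.

C6H10O2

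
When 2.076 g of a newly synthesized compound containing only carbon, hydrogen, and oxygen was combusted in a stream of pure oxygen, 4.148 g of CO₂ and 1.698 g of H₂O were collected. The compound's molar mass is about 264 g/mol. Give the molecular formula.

mol C = 4.148 g CO₂ ÷ 44.009 g/mol = 0.094253 mol
mol H = 2 × 1.698 g H₂O ÷ 18.015 g/mol = 0.18851 mol
mass O = 2.076 − (1.1321 + 0.19002) = 0.75390 g → mol O = 0.75390 ÷ 15.999 = 0.047122 mol
Divide by the smallest (0.047122 mol): C 2.000, H 4.000, O 1.000
Empirical formula: C2H4O
Empirical-formula mass = 44.05 g/mol; 264 ÷ 44.05 ≈ 6, so the molecular formula is C12H24O6.

C12H24O6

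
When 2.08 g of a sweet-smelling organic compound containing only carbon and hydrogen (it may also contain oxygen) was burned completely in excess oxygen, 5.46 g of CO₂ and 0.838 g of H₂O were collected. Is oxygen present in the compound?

mol C = 5.46 g CO₂ ÷ 44.009 g/mol = 0.1241 mol
mol H = 2 × 0.838 g H₂O ÷ 18.015 g/mol = 0.09303 mol
C and H account for only 1.584 g of the 2.08 g sample; the remaining 0.4961 g must be oxygen.

yes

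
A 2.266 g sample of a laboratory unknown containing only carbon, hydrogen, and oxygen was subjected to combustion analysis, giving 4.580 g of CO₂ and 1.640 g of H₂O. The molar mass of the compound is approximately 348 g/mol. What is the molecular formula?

mol C = 4.580 g CO₂ ÷ 44.009 g/mol = 0.10407 mol
mol H = 2 × 1.640 g H₂O ÷ 18.015 g/mol = 0.18207 mol
mass O = 2.266 − (1.2500 + 0.18353) = 0.83249 g → mol O = 0.83249 ÷ 15.999 = 0.052034 mol
Divide by the smallest (0.052034 mol): C 2.000, H 3.499, O 1.000
Multiplying each by 2 gives whole numbers: C 4.00, H 7.00, O 2.00
Empirical formula: C4H7O2
Empirical-formula mass = 87.10 g/mol; 348 ÷ 87.10 ≈ 4, so the molecular formula is C16H28O8.

C16H28O8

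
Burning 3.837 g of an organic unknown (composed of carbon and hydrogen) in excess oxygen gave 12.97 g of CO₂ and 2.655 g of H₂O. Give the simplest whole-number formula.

mol C = 12.97 g CO₂ ÷ 44.009 g/mol = 0.29471 mol
mol H = 2 × 2.655 g H₂O ÷ 18.015 g/mol = 0.29475 mol
Divide by the smallest (0.29471 mol): C 1.000, H 1.000

CH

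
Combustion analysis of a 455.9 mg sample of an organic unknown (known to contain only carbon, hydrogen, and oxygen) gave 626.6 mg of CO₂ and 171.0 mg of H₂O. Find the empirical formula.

C6H8O7

mol C = 0.6266 g CO₂ ÷ 44.009 g/mol = 0.014238 mol
mol H = 2 × 0.1710 g H₂O ÷ 18.015 g/mol = 0.018984 mol
mass O = 0.4559 − (0.17101 + 0.019136) = 0.26575 g → mol O = 0.26575 ÷ 15.999 = 0.016610 mol
Divide by the smallest (0.014238 mol): C 1.000, H 1.333, O 1.167
Multiplying each by 6 gives whole numbers: C 6.00, H 8.00, O 7.00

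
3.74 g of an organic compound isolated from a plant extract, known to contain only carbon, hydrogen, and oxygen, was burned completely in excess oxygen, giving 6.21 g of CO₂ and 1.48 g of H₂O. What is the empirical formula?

C6H7O5

mol C = 6.21 g CO₂ ÷ 44.009 g/mol = 0.1411 mol
mol H = 2 × 1.48 g H₂O ÷ 18.015 g/mol = 0.1643 mol
mass O = 3.74 − (1.695 + 0.1656) = 1.880 g → mol O = 1.880 ÷ 15.999 = 0.1175 mol
Divide by the smallest (0.1175 mol): C 1.201, H 1.399, O 1.000
Multiplying each by 5 gives whole numbers: C 6.01, H 6.99, O 5.00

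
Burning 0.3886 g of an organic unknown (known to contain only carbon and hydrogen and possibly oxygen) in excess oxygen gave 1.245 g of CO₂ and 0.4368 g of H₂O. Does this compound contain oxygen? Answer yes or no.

mol C = 1.245 g CO₂ ÷ 44.009 g/mol = 0.028290 mol
mol H = 2 × 0.4368 g H₂O ÷ 18.015 g/mol = 0.048493 mol
C and H together account for 0.38867 g — essentially the entire 0.3886 g sample — so the compound contains no oxygen.

no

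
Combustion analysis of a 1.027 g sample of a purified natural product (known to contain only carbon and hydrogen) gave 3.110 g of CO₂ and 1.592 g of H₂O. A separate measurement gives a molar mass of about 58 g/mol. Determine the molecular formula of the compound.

C4H10

mol C = 3.110 g CO₂ ÷ 44.009 g/mol = 0.070667 mol
mol H = 2 × 1.592 g H₂O ÷ 18.015 g/mol = 0.17674 mol
Divide by the smallest (0.070667 mol): C 1.000, H 2.501
Multiplying each by 2 gives whole numbers: C 2.00, H 5.00
Empirical formula: C2H5
Empirical-formula mass = 29.06 g/mol; 58 ÷ 29.06 ≈ 2, so the molecular formula is C4H10.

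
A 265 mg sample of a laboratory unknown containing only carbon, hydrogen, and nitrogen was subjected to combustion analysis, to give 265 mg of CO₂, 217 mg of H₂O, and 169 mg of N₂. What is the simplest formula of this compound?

CH4N2

mol C = 0.265 g CO₂ ÷ 44.009 g/mol = 0.006021 mol
mol H = 2 × 0.217 g H₂O ÷ 18.015 g/mol = 0.02409 mol
mol N = 2 × 0.169 g N₂ ÷ 28.014 g/mol = 0.01207 mol
Divide by the smallest (0.006021 mol): C 1.000, H 4.001, N 2.004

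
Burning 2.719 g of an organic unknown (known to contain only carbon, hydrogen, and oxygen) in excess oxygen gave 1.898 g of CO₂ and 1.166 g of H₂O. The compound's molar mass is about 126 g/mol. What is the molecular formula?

mol C = 1.898 g CO₂ ÷ 44.009 g/mol = 0.043128 mol
mol H = 2 × 1.166 g H₂O ÷ 18.015 g/mol = 0.12945 mol
mass O = 2.719 − (0.51800 + 0.13048) = 2.0705 g → mol O = 2.0705 ÷ 15.999 = 0.12942 mol
Divide by the smallest (0.043128 mol): C 1.000, H 3.002, O 3.001
Empirical formula: CH3O3
Empirical-formula mass = 63.03 g/mol; 126 ÷ 63.03 ≈ 2, so the molecular formula is C2H6O6.

C2H6O6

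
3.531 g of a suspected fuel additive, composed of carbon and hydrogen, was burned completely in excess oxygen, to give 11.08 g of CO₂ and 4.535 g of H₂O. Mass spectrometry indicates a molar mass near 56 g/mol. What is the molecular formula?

mol C = 11.08 g CO₂ ÷ 44.009 g/mol = 0.25177 mol
mol H = 2 × 4.535 g H₂O ÷ 18.015 g/mol = 0.50347 mol
Divide by the smallest (0.25177 mol): C 1.000, H 2.000
Empirical formula: CH2
Empirical-formula mass = 14.03 g/mol; 56 ÷ 14.03 ≈ 4, so the molecular formula is C4H8.

C4H8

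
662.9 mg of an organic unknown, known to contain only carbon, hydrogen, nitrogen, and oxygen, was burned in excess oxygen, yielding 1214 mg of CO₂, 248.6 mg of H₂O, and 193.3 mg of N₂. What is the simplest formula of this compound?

C4H4N2O

mol C = 1.214 g CO₂ ÷ 44.009 g/mol = 0.027585 mol
mol H = 2 × 0.2486 g H₂O ÷ 18.015 g/mol = 0.027599 mol
mol N = 2 × 0.1933 g N₂ ÷ 28.014 g/mol = 0.013800 mol
mass O = 0.6629 − (0.33133 + 0.027820 + 0.19330) = 0.11045 g → mol O = 0.11045 ÷ 15.999 = 0.0069038 mol
Divide by the smallest (0.0069038 mol): C 3.996, H 3.998, N 1.999, O 1.000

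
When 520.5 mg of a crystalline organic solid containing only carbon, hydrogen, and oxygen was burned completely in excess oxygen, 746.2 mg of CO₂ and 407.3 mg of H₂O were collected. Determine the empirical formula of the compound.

mol C = 0.7462 g CO₂ ÷ 44.009 g/mol = 0.016956 mol
mol H = 2 × 0.4073 g H₂O ÷ 18.015 g/mol = 0.045218 mol
mass O = 0.5205 − (0.20365 + 0.045580) = 0.27127 g → mol O = 0.27127 ÷ 15.999 = 0.016955 mol
Divide by the smallest (0.016955 mol): C 1.000, H 2.667, O 1.000
Multiplying each by 3 gives whole numbers: C 3.00, H 8.00, O 3.00

C3H8O3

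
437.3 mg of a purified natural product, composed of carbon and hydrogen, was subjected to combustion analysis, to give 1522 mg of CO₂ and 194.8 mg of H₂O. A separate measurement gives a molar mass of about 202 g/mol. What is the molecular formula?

C16H10

mol C = 1.522 g CO₂ ÷ 44.009 g/mol = 0.034584 mol
mol H = 2 × 0.1948 g H₂O ÷ 18.015 g/mol = 0.021626 mol
Divide by the smallest (0.021626 mol): C 1.599, H 1.000
Multiplying each by 5 gives whole numbers: C 8.00, H 5.00
Empirical formula: C8H5
Empirical-formula mass = 101.13 g/mol; 202 ÷ 101.13 ≈ 2, so the molecular formula is C16H10.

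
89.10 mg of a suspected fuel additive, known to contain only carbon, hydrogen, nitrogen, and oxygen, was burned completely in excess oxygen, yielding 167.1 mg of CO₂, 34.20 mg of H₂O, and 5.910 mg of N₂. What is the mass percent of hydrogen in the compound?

4.30%

mol C = 0.1671 g CO₂ ÷ 44.009 g/mol = 0.0037970 mol
mol H = 2 × 0.03420 g H₂O ÷ 18.015 g/mol = 0.0037968 mol
mol N = 2 × 0.005910 g N₂ ÷ 28.014 g/mol = 0.00042193 mol
mass O = 0.08910 − (0.045605 + 0.0038272 + 0.0059100) = 0.033758 g → mol O = 0.033758 ÷ 15.999 = 0.0021100 mol
mass % H = 0.0038272 g ÷ 0.08910 g × 100%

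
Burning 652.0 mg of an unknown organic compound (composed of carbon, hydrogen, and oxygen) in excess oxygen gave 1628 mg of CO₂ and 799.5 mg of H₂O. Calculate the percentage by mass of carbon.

mol C = 1.628 g CO₂ ÷ 44.009 g/mol = 0.036992 mol
mol H = 2 × 0.7995 g H₂O ÷ 18.015 g/mol = 0.088759 mol
mass O = 0.6520 − (0.44432 + 0.089469) = 0.11821 g → mol O = 0.11821 ÷ 15.999 = 0.0073889 mol
mass % C = 0.44432 g ÷ 0.6520 g × 100%

68.15%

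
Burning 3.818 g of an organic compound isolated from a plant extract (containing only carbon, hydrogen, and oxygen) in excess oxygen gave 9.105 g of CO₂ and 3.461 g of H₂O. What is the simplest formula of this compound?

mol C = 9.105 g CO₂ ÷ 44.009 g/mol = 0.20689 mol
mol H = 2 × 3.461 g H₂O ÷ 18.015 g/mol = 0.38424 mol
mass O = 3.818 − (2.4849 + 0.38731) = 0.94574 g → mol O = 0.94574 ÷ 15.999 = 0.059113 mol
Divide by the smallest (0.059113 mol): C 3.500, H 6.500, O 1.000
Multiplying each by 2 gives whole numbers: C 7.00, H 13.00, O 2.00

C7H13O2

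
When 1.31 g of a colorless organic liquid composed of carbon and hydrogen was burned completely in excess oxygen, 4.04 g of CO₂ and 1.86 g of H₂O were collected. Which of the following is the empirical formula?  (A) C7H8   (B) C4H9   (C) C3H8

mol C = 4.04 g CO₂ ÷ 44.009 g/mol = 0.09180 mol
mol H = 2 × 1.86 g H₂O ÷ 18.015 g/mol = 0.2065 mol
Divide by the smallest (0.09180 mol): C 1.000, H 2.249
Multiplying each by 4 gives whole numbers: C 4.00, H 9.00

(B) C4H9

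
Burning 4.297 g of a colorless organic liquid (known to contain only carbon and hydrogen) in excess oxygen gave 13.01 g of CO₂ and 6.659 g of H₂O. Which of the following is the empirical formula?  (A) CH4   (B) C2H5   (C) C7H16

mol C = 13.01 g CO₂ ÷ 44.009 g/mol = 0.29562 mol
mol H = 2 × 6.659 g H₂O ÷ 18.015 g/mol = 0.73927 mol
Divide by the smallest (0.29562 mol): C 1.000, H 2.501
Multiplying each by 2 gives whole numbers: C 2.00, H 5.00

(B) C2H5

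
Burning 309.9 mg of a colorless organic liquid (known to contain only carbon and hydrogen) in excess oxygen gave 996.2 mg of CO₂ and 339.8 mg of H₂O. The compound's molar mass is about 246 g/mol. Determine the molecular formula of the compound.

C18H30

mol C = 0.9962 g CO₂ ÷ 44.009 g/mol = 0.022636 mol
mol H = 2 × 0.3398 g H₂O ÷ 18.015 g/mol = 0.037724 mol
Divide by the smallest (0.022636 mol): C 1.000, H 1.667
Multiplying each by 3 gives whole numbers: C 3.00, H 5.00
Empirical formula: C3H5
Empirical-formula mass = 41.07 g/mol; 246 ÷ 41.07 ≈ 6, so the molecular formula is C18H30.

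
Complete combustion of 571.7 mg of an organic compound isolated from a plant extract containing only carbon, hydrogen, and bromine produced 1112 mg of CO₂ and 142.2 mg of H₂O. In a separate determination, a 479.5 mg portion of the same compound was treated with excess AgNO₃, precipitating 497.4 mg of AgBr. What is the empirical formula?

mol C = 1.112 g CO₂ ÷ 44.009 g/mol = 0.025268 mol
mol H = 2 × 0.1422 g H₂O ÷ 18.015 g/mol = 0.015787 mol
From the AgBr data: mol Br per gram of compound = (0.4974 ÷ 187.772) ÷ 0.4795 = 0.0055244 mol/g, so in the 0.5717 g combustion sample mol Br = 0.0031583 mol
Divide by the smallest (0.0031583 mol): C 8.000, H 4.999, Br 1.000

C8H5Br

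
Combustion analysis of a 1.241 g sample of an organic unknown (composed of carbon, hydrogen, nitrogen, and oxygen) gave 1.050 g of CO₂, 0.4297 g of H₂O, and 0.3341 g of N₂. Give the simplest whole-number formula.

mol C = 1.050 g CO₂ ÷ 44.009 g/mol = 0.023859 mol
mol H = 2 × 0.4297 g H₂O ÷ 18.015 g/mol = 0.047705 mol
mol N = 2 × 0.3341 g N₂ ÷ 28.014 g/mol = 0.023852 mol
mass O = 1.241 − (0.28657 + 0.048086 + 0.33410) = 0.57225 g → mol O = 0.57225 ÷ 15.999 = 0.035768 mol
Divide by the smallest (0.023852 mol): C 1.000, H 2.000, N 1.000, O 1.500
Multiplying each by 2 gives whole numbers: C 2.00, H 4.00, N 2.00, O 3.00

C2H4N2O3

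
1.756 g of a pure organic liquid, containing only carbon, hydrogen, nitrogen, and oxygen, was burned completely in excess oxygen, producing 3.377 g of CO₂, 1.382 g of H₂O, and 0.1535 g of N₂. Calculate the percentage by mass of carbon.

52.49%

mol C = 3.377 g CO₂ ÷ 44.009 g/mol = 0.076734 mol
mol H = 2 × 1.382 g H₂O ÷ 18.015 g/mol = 0.15343 mol
mol N = 2 × 0.1535 g N₂ ÷ 28.014 g/mol = 0.010959 mol
mass O = 1.756 − (0.92166 + 0.15466 + 0.15350) = 0.52619 g → mol O = 0.52619 ÷ 15.999 = 0.032889 mol
mass % C = 0.92166 g ÷ 1.756 g × 100%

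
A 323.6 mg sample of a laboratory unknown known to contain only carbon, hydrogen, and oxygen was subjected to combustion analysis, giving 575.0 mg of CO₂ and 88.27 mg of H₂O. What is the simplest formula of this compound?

mol C = 0.5750 g CO₂ ÷ 44.009 g/mol = 0.013066 mol
mol H = 2 × 0.08827 g H₂O ÷ 18.015 g/mol = 0.0097996 mol
mass O = 0.3236 − (0.15693 + 0.0098780) = 0.15679 g → mol O = 0.15679 ÷ 15.999 = 0.0098001 mol
Divide by the smallest (0.0097996 mol): C 1.333, H 1.000, O 1.000
Multiplying each by 3 gives whole numbers: C 4.00, H 3.00, O 3.00

C4H3O3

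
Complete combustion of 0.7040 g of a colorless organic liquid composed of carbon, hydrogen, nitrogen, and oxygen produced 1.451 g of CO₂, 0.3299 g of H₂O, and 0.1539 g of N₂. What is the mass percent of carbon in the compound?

mol C = 1.451 g CO₂ ÷ 44.009 g/mol = 0.032971 mol
mol H = 2 × 0.3299 g H₂O ÷ 18.015 g/mol = 0.036625 mol
mol N = 2 × 0.1539 g N₂ ÷ 28.014 g/mol = 0.010987 mol
mass O = 0.7040 − (0.39601 + 0.036918 + 0.15390) = 0.11717 g → mol O = 0.11717 ÷ 15.999 = 0.0073238 mol
mass % C = 0.39601 g ÷ 0.7040 g × 100%

56.25%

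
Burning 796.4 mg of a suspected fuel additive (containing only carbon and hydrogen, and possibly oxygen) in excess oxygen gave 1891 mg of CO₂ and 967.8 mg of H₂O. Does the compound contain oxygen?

yes

mol C = 1.891 g CO₂ ÷ 44.009 g/mol = 0.042968 mol
mol H = 2 × 0.9678 g H₂O ÷ 18.015 g/mol = 0.10744 mol
C and H account for only 0.62440 g of the 0.7964 g sample; the remaining 0.17200 g must be oxygen.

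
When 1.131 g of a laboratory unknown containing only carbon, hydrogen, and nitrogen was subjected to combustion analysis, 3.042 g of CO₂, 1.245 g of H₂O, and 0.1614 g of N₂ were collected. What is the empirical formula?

mol C = 3.042 g CO₂ ÷ 44.009 g/mol = 0.069122 mol
mol H = 2 × 1.245 g H₂O ÷ 18.015 g/mol = 0.13822 mol
mol N = 2 × 0.1614 g N₂ ÷ 28.014 g/mol = 0.011523 mol
Divide by the smallest (0.011523 mol): C 5.999, H 11.995, N 1.000

C6H12N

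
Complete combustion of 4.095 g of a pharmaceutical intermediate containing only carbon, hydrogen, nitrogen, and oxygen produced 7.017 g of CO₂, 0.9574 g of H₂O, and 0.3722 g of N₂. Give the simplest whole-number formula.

mol C = 7.017 g CO₂ ÷ 44.009 g/mol = 0.15944 mol
mol H = 2 × 0.9574 g H₂O ÷ 18.015 g/mol = 0.10629 mol
mol N = 2 × 0.3722 g N₂ ÷ 28.014 g/mol = 0.026572 mol
mass O = 4.095 − (1.9151 + 0.10714 + 0.37220) = 1.7006 g → mol O = 1.7006 ÷ 15.999 = 0.10629 mol
Divide by the smallest (0.026572 mol): C 6.000, H 4.000, N 1.000, O 4.000

C6H4NO4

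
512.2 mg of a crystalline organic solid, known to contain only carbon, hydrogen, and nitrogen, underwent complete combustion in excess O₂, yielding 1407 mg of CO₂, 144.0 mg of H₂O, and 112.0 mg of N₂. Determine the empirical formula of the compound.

C4H2N

mol C = 1.407 g CO₂ ÷ 44.009 g/mol = 0.031971 mol
mol H = 2 × 0.1440 g H₂O ÷ 18.015 g/mol = 0.015987 mol
mol N = 2 × 0.1120 g N₂ ÷ 28.014 g/mol = 0.0079960 mol
Divide by the smallest (0.0079960 mol): C 3.998, H 1.999, N 1.000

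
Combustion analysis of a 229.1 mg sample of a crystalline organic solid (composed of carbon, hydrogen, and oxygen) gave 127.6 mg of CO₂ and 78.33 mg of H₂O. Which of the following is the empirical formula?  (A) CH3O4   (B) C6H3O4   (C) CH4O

mol C = 0.1276 g CO₂ ÷ 44.009 g/mol = 0.0028994 mol
mol H = 2 × 0.07833 g H₂O ÷ 18.015 g/mol = 0.0086961 mol
mass O = 0.2291 − (0.034825 + 0.0087657) = 0.18551 g → mol O = 0.18551 ÷ 15.999 = 0.011595 mol
Divide by the smallest (0.0028994 mol): C 1.000, H 2.999, O 3.999

(A) CH3O4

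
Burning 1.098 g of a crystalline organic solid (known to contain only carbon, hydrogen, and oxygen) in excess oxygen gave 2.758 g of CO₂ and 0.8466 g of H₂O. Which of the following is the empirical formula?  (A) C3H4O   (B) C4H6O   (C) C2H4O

mol C = 2.758 g CO₂ ÷ 44.009 g/mol = 0.062669 mol
mol H = 2 × 0.8466 g H₂O ÷ 18.015 g/mol = 0.093988 mol
mass O = 1.098 − (0.75272 + 0.094740) = 0.25054 g → mol O = 0.25054 ÷ 15.999 = 0.015660 mol
Divide by the smallest (0.015660 mol): C 4.002, H 6.002, O 1.000

(B) C4H6O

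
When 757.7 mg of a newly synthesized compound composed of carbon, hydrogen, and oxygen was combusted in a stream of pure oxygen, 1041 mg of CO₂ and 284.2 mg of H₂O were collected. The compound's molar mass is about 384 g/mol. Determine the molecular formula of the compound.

C12H16O14

mol C = 1.041 g CO₂ ÷ 44.009 g/mol = 0.023654 mol
mol H = 2 × 0.2842 g H₂O ÷ 18.015 g/mol = 0.031551 mol
mass O = 0.7577 − (0.28411 + 0.031804) = 0.44178 g → mol O = 0.44178 ÷ 15.999 = 0.027613 mol
Divide by the smallest (0.023654 mol): C 1.000, H 1.334, O 1.167
Multiplying each by 6 gives whole numbers: C 6.00, H 8.00, O 7.00
Empirical formula: C6H8O7
Empirical-formula mass = 192.12 g/mol; 384 ÷ 192.12 ≈ 2, so the molecular formula is C12H16O14.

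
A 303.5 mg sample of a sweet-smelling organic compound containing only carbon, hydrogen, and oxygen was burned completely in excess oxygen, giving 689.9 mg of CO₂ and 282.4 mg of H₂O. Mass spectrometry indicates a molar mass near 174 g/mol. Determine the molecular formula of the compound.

mol C = 0.6899 g CO₂ ÷ 44.009 g/mol = 0.015676 mol
mol H = 2 × 0.2824 g H₂O ÷ 18.015 g/mol = 0.031352 mol
mass O = 0.3035 − (0.18829 + 0.031602) = 0.083609 g → mol O = 0.083609 ÷ 15.999 = 0.0052259 mol
Divide by the smallest (0.0052259 mol): C 3.000, H 5.999, O 1.000
Empirical formula: C3H6O
Empirical-formula mass = 58.08 g/mol; 174 ÷ 58.08 ≈ 3, so the molecular formula is C9H18O3.

C9H18O3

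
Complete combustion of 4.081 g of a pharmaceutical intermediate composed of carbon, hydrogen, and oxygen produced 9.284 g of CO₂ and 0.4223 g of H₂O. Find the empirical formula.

C9H2O4

mol C = 9.284 g CO₂ ÷ 44.009 g/mol = 0.21096 mol
mol H = 2 × 0.4223 g H₂O ÷ 18.015 g/mol = 0.046883 mol
mass O = 4.081 − (2.5338 + 0.047258) = 1.4999 g → mol O = 1.4999 ÷ 15.999 = 0.093752 mol
Divide by the smallest (0.046883 mol): C 4.500, H 1.000, O 2.000
Multiplying each by 2 gives whole numbers: C 9.00, H 2.00, O 4.00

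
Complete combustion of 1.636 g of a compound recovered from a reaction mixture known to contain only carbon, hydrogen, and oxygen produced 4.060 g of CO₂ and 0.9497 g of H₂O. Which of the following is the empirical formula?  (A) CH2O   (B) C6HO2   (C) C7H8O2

(C) C7H8O2

mol C = 4.060 g CO₂ ÷ 44.009 g/mol = 0.092254 mol
mol H = 2 × 0.9497 g H₂O ÷ 18.015 g/mol = 0.10543 mol
mass O = 1.636 − (1.1081 + 0.10628) = 0.42166 g → mol O = 0.42166 ÷ 15.999 = 0.026355 mol
Divide by the smallest (0.026355 mol): C 3.500, H 4.000, O 1.000
Multiplying each by 2 gives whole numbers: C 7.00, H 8.00, O 2.00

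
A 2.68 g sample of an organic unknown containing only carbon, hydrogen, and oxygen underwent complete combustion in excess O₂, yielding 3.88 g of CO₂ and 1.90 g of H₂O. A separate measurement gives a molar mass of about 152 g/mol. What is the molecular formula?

mol C = 3.88 g CO₂ ÷ 44.009 g/mol = 0.08816 mol
mol H = 2 × 1.90 g H₂O ÷ 18.015 g/mol = 0.2109 mol
mass O = 2.68 − (1.059 + 0.2126) = 1.408 g → mol O = 1.408 ÷ 15.999 = 0.08803 mol
Divide by the smallest (0.08803 mol): C 1.001, H 2.396, O 1.000
Multiplying each by 5 gives whole numbers: C 5.01, H 11.98, O 5.00
Empirical formula: C5H12O5
Empirical-formula mass = 152.15 g/mol; 152 ÷ 152.15 ≈ 1, so the molecular formula is C5H12O5.

C5H12O5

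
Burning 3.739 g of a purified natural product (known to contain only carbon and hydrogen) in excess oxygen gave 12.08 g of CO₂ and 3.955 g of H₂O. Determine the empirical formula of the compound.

C5H8

mol C = 12.08 g CO₂ ÷ 44.009 g/mol = 0.27449 mol
mol H = 2 × 3.955 g H₂O ÷ 18.015 g/mol = 0.43908 mol
Divide by the smallest (0.27449 mol): C 1.000, H 1.600
Multiplying each by 5 gives whole numbers: C 5.00, H 8.00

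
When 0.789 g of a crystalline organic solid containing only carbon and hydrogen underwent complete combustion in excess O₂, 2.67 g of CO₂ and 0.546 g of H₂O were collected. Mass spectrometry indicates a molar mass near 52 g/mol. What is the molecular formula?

C4H4

mol C = 2.67 g CO₂ ÷ 44.009 g/mol = 0.06067 mol
mol H = 2 × 0.546 g H₂O ÷ 18.015 g/mol = 0.06062 mol
Divide by the smallest (0.06062 mol): C 1.001, H 1.000
Empirical formula: CH
Empirical-formula mass = 13.02 g/mol; 52 ÷ 13.02 ≈ 4, so the molecular formula is C4H4.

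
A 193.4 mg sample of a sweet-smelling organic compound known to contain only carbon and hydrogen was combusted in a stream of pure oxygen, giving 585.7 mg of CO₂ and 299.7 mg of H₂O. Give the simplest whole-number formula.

mol C = 0.5857 g CO₂ ÷ 44.009 g/mol = 0.013309 mol
mol H = 2 × 0.2997 g H₂O ÷ 18.015 g/mol = 0.033272 mol
Divide by the smallest (0.013309 mol): C 1.000, H 2.500
Multiplying each by 2 gives whole numbers: C 2.00, H 5.00

C2H5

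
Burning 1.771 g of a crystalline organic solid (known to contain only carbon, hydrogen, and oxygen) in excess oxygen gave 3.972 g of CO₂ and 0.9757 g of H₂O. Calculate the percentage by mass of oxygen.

mol C = 3.972 g CO₂ ÷ 44.009 g/mol = 0.090254 mol
mol H = 2 × 0.9757 g H₂O ÷ 18.015 g/mol = 0.10832 mol
mass O = 1.771 − (1.0840 + 0.10919) = 0.57777 g → mol O = 0.57777 ÷ 15.999 = 0.036113 mol
mass % O = 0.57777 g ÷ 1.771 g × 100%

32.62%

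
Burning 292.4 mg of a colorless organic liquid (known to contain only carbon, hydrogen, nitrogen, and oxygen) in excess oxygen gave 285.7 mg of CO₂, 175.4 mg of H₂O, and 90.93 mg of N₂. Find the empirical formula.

mol C = 0.2857 g CO₂ ÷ 44.009 g/mol = 0.0064919 mol
mol H = 2 × 0.1754 g H₂O ÷ 18.015 g/mol = 0.019473 mol
mol N = 2 × 0.09093 g N₂ ÷ 28.014 g/mol = 0.0064918 mol
mass O = 0.2924 − (0.077974 + 0.019628 + 0.090930) = 0.10387 g → mol O = 0.10387 ÷ 15.999 = 0.0064921 mol
Divide by the smallest (0.0064918 mol): C 1.000, H 3.000, N 1.000, O 1.000

CH3NO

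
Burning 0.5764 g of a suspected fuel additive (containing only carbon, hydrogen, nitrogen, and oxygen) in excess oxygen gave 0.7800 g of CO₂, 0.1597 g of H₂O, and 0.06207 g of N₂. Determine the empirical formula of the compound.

C4H4NO4

mol C = 0.7800 g CO₂ ÷ 44.009 g/mol = 0.017724 mol
mol H = 2 × 0.1597 g H₂O ÷ 18.015 g/mol = 0.017730 mol
mol N = 2 × 0.06207 g N₂ ÷ 28.014 g/mol = 0.0044314 mol
mass O = 0.5764 − (0.21288 + 0.017872 + 0.062070) = 0.28358 g → mol O = 0.28358 ÷ 15.999 = 0.017725 mol
Divide by the smallest (0.0044314 mol): C 4.000, H 4.001, N 1.000, O 4.000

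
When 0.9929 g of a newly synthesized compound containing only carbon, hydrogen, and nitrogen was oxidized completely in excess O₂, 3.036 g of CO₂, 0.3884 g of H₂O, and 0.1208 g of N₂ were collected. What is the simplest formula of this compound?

mol C = 3.036 g CO₂ ÷ 44.009 g/mol = 0.068986 mol
mol H = 2 × 0.3884 g H₂O ÷ 18.015 g/mol = 0.043120 mol
mol N = 2 × 0.1208 g N₂ ÷ 28.014 g/mol = 0.0086243 mol
Divide by the smallest (0.0086243 mol): C 7.999, H 5.000, N 1.000

C8H5N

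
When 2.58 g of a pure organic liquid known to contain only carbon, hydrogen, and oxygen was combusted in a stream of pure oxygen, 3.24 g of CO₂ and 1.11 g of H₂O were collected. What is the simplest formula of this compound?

C3H5O4

mol C = 3.24 g CO₂ ÷ 44.009 g/mol = 0.07362 mol
mol H = 2 × 1.11 g H₂O ÷ 18.015 g/mol = 0.1232 mol
mass O = 2.58 − (0.8843 + 0.1242) = 1.572 g → mol O = 1.572 ÷ 15.999 = 0.09823 mol
Divide by the smallest (0.07362 mol): C 1.000, H 1.674, O 1.334
Multiplying each by 3 gives whole numbers: C 3.00, H 5.02, O 4.00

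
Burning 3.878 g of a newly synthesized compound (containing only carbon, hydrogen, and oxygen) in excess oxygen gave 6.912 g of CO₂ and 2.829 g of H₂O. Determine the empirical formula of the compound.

C3H6O2

mol C = 6.912 g CO₂ ÷ 44.009 g/mol = 0.15706 mol
mol H = 2 × 2.829 g H₂O ÷ 18.015 g/mol = 0.31407 mol
mass O = 3.878 − (1.8864 + 0.31658) = 1.6750 g → mol O = 1.6750 ÷ 15.999 = 0.10469 mol
Divide by the smallest (0.10469 mol): C 1.500, H 3.000, O 1.000
Multiplying each by 2 gives whole numbers: C 3.00, H 6.00, O 2.00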